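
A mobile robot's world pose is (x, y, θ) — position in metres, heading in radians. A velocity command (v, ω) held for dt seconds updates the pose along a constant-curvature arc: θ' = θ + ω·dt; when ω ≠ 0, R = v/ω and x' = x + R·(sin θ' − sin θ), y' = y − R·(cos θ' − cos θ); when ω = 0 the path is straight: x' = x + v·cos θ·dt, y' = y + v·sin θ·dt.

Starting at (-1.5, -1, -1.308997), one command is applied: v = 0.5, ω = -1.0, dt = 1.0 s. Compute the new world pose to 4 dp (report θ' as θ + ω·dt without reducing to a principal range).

(-1.6131, -1.4659, -2.3090)

θ' = -1.3090 + -1.0·1.0 = -2.3090
R = v/ω = 0.5/-1.0 = -0.5000
x' = -1.5 + -0.5000·(sin -2.3090 − sin -1.3090) = -1.6131
y' = -1 − -0.5000·(cos -2.3090 − cos -1.3090) = -1.4659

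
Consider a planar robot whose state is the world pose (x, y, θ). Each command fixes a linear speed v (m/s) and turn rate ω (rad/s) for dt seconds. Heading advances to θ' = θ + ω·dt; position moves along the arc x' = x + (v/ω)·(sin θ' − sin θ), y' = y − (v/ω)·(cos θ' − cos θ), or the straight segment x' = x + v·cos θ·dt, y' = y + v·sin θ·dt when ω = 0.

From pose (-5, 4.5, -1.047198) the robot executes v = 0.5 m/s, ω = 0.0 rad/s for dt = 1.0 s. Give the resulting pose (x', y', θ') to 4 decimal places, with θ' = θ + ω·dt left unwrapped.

(-4.7500, 4.0670, -1.0472)

θ' = -1.0472 + 0.0·1.0 = -1.0472
ω = 0 → straight: x' = -5 + 0.5·cos(-1.0472)·1.0 = -4.7500
y' = 4.5 + 0.5·sin(-1.0472)·1.0 = 4.0670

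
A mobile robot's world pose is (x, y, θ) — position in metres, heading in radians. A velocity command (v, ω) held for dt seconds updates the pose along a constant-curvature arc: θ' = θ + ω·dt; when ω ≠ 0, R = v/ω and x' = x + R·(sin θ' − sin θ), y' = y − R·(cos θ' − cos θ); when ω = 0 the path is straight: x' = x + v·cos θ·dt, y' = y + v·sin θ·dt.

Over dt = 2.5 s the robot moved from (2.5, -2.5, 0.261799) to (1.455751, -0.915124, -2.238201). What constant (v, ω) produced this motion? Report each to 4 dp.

Δθ = -2.238201 − 0.261799 = -2.500000
ω = Δθ/dt = -2.500000/2.5 = -1.0000
R = −Δy/(cos θ' − cos θ) = 1.0000
v = R·ω = 1.0000·-1.0000 = -1.0000

v = -1.0000, ω = -1.0000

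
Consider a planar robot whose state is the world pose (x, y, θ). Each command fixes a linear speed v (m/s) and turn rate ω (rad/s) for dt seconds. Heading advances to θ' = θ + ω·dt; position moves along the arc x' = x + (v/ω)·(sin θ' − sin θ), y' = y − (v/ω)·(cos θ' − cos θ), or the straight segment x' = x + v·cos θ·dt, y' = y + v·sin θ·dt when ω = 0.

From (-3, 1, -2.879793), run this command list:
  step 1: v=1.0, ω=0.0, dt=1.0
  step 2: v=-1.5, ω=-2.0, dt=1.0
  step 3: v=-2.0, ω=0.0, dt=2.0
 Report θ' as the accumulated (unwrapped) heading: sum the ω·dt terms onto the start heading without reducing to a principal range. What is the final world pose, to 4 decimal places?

step 1: θ'=-2.8798 (straight) → pose (-3.9659, 0.7412, -2.8798)
step 2: θ'=-4.8798 (R=0.7500) → pose (-3.0323, -0.1082, -4.8798)
step 3: θ'=-4.8798 (straight) → pose (-3.6988, -4.0523, -4.8798)

(-3.6988, -4.0523, -4.8798)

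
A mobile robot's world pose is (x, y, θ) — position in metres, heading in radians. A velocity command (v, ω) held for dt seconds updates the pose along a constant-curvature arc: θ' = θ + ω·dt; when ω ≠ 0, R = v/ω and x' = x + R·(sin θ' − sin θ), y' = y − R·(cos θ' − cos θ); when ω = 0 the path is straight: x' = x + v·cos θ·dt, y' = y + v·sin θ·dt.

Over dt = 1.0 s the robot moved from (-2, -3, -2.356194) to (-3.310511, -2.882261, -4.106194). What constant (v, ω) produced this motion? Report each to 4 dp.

Δθ = -4.106194 − -2.356194 = -1.750000
ω = Δθ/dt = -1.750000/1.0 = -1.7500
R = Δx/(sin θ' − sin θ) = -0.8571
v = R·ω = -0.8571·-1.7500 = 1.5000

v = 1.5000, ω = -1.7500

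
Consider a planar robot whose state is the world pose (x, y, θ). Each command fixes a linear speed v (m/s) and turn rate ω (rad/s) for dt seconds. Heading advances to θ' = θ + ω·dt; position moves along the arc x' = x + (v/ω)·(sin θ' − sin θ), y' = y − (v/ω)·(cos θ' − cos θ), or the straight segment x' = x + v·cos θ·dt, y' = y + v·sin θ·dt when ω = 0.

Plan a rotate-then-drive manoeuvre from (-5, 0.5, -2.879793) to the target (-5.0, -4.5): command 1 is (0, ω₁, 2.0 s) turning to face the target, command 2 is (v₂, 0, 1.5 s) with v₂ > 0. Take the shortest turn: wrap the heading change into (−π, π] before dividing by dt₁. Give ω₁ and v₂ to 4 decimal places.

heading to target = atan2(-4.5−0.5, -5−-5) = -1.5708
Δθ = wrap(-1.5708 − -2.8798) = 1.3090; ω₁ = Δθ/dt₁ = 0.6545
distance = √((-5−-5)² + (-4.5−0.5)²) = 5.0000; v₂ = distance/dt₂ = 3.3333

ω₁ = 0.6545, v₂ = 3.3333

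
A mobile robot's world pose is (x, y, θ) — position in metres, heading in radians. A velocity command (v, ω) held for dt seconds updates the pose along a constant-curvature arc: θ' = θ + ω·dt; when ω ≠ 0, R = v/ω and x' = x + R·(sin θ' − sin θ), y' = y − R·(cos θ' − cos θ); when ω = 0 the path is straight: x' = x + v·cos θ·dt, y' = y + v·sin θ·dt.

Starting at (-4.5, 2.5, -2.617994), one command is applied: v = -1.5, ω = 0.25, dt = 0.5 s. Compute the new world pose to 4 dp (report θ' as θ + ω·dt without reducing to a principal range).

θ' = -2.6180 + 0.25·0.5 = -2.4930
R = v/ω = -1.5/0.25 = -6.0000
x' = -4.5 + -6.0000·(sin -2.4930 − sin -2.6180) = -3.8756
y' = 2.5 − -6.0000·(cos -2.4930 − cos -2.6180) = 2.9146

(-3.8756, 2.9146, -2.4930)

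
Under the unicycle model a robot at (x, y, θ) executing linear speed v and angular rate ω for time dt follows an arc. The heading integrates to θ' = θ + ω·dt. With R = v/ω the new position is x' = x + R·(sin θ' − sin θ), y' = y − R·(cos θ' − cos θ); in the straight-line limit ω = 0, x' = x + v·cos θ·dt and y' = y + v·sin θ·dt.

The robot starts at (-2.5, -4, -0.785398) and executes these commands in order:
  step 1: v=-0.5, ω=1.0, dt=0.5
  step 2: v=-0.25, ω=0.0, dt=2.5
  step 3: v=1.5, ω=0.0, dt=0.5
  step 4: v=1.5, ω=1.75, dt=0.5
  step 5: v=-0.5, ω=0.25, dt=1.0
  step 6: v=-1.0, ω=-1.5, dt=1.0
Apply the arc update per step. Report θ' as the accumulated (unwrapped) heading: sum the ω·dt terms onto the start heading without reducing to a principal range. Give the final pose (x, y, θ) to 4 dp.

(-3.1568, -4.2071, -0.6604)

step 1: θ'=-0.2854 (R=-0.5000) → pose (-2.7128, -3.8738, -0.2854)
step 2: θ'=-0.2854 (straight) → pose (-3.3125, -3.6978, -0.2854)
step 3: θ'=-0.2854 (straight) → pose (-2.5928, -3.9090, -0.2854)
step 4: θ'=0.5896 (R=0.8571) → pose (-1.8749, -3.7989, 0.5896)
step 5: θ'=0.8396 (R=-2.0000) → pose (-2.2516, -4.1257, 0.8396)
step 6: θ'=-0.6604 (R=0.6667) → pose (-3.1568, -4.2071, -0.6604)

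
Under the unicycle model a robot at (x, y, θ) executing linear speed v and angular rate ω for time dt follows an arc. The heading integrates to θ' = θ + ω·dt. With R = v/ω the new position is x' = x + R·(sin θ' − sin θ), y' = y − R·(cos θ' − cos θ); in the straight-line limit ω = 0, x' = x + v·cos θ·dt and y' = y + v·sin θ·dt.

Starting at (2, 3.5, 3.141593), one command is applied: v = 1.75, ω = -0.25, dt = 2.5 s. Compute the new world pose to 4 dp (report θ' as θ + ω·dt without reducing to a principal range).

(-2.0957, 4.8233, 2.5166)

θ' = 3.1416 + -0.25·2.5 = 2.5166
R = v/ω = 1.75/-0.25 = -7.0000
x' = 2 + -7.0000·(sin 2.5166 − sin 3.1416) = -2.0957
y' = 3.5 − -7.0000·(cos 2.5166 − cos 3.1416) = 4.8233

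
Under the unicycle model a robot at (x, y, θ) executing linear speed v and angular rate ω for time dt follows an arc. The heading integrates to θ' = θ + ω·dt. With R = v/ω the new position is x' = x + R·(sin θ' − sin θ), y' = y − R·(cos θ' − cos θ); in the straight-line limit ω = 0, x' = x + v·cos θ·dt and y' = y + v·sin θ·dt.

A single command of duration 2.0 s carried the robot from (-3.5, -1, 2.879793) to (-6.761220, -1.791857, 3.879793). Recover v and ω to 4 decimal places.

Δθ = 3.879793 − 2.879793 = 1.000000
ω = Δθ/dt = 1.000000/2.0 = 0.5000
R = Δx/(sin θ' − sin θ) = 3.5000
v = R·ω = 3.5000·0.5000 = 1.7500

v = 1.7500, ω = 0.5000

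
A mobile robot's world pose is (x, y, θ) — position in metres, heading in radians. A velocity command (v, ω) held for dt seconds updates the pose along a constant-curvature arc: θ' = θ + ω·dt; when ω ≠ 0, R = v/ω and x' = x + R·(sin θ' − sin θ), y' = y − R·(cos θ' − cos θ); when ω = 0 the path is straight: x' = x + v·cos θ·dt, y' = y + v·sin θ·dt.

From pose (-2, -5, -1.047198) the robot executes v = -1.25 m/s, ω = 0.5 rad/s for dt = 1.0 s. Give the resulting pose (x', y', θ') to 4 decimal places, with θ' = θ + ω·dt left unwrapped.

θ' = -1.0472 + 0.5·1.0 = -0.5472
R = v/ω = -1.25/0.5 = -2.5000
x' = -2 + -2.5000·(sin -0.5472 − sin -1.0472) = -2.8643
y' = -5 − -2.5000·(cos -0.5472 − cos -1.0472) = -4.1150

(-2.8643, -4.1150, -0.5472)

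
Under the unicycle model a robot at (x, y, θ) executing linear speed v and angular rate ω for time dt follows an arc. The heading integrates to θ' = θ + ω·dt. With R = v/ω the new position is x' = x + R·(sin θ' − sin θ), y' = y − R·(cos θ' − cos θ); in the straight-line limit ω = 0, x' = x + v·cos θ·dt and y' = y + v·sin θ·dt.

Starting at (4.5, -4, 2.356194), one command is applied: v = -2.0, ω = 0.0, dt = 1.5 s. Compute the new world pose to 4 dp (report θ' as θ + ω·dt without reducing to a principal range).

(6.6213, -6.1213, 2.3562)

θ' = 2.3562 + 0.0·1.5 = 2.3562
ω = 0 → straight: x' = 4.5 + -2.0·cos(2.3562)·1.5 = 6.6213
y' = -4 + -2.0·sin(2.3562)·1.5 = -6.1213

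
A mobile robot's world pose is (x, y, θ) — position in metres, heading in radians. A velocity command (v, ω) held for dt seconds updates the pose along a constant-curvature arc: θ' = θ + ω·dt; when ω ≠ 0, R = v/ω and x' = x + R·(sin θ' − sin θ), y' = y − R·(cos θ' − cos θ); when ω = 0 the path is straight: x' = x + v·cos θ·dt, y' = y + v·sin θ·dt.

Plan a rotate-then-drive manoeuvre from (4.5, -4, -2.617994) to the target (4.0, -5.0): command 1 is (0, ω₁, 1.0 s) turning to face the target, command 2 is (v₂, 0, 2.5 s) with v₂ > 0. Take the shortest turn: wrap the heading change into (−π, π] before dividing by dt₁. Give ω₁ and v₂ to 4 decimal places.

heading to target = atan2(-5−-4, 4−4.5) = -2.0344
Δθ = wrap(-2.0344 − -2.6180) = 0.5836; ω₁ = Δθ/dt₁ = 0.5836
distance = √((4−4.5)² + (-5−-4)²) = 1.1180; v₂ = distance/dt₂ = 0.4472

ω₁ = 0.5836, v₂ = 0.4472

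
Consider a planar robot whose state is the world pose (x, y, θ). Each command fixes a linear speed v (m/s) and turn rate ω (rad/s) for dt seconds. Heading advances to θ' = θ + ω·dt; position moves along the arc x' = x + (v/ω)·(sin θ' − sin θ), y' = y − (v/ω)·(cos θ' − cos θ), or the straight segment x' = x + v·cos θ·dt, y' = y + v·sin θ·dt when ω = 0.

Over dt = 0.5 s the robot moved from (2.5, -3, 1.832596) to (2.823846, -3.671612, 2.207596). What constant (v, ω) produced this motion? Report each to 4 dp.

v = -1.5000, ω = 0.7500

Δθ = 2.207596 − 1.832596 = 0.375000
ω = Δθ/dt = 0.375000/0.5 = 0.7500
R = −Δy/(cos θ' − cos θ) = -2.0000
v = R·ω = -2.0000·0.7500 = -1.5000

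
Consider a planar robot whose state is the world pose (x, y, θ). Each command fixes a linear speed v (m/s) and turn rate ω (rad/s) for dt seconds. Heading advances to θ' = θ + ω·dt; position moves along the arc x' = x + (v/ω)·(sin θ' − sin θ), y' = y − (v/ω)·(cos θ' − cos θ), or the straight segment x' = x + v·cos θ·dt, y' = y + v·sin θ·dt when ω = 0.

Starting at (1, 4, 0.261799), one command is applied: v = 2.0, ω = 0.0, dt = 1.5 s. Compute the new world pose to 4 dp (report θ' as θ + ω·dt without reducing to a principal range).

θ' = 0.2618 + 0.0·1.5 = 0.2618
ω = 0 → straight: x' = 1 + 2.0·cos(0.2618)·1.5 = 3.8978
y' = 4 + 2.0·sin(0.2618)·1.5 = 4.7765

(3.8978, 4.7765, 0.2618)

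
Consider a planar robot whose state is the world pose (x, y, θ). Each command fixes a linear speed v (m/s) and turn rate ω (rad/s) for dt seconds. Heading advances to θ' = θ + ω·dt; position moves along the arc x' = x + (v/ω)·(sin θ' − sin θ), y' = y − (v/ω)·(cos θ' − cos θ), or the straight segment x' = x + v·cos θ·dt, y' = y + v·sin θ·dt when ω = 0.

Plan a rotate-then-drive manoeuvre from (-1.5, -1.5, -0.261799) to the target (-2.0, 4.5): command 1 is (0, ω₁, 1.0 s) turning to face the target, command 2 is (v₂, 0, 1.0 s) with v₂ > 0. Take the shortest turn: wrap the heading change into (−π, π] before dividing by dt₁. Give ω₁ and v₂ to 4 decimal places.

heading to target = atan2(4.5−-1.5, -2−-1.5) = 1.6539
Δθ = wrap(1.6539 − -0.2618) = 1.9157; ω₁ = Δθ/dt₁ = 1.9157
distance = √((-2−-1.5)² + (4.5−-1.5)²) = 6.0208; v₂ = distance/dt₂ = 6.0208

ω₁ = 1.9157, v₂ = 6.0208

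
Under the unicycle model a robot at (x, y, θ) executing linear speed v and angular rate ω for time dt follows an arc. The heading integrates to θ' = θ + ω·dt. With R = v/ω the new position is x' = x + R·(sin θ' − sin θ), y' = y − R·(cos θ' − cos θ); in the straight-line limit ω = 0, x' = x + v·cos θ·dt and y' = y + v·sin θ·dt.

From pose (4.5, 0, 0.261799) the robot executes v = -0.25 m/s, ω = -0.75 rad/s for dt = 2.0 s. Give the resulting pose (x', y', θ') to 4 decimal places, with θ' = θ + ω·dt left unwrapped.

(4.0987, 0.2131, -1.2382)

θ' = 0.2618 + -0.75·2.0 = -1.2382
R = v/ω = -0.25/-0.75 = 0.3333
x' = 4.5 + 0.3333·(sin -1.2382 − sin 0.2618) = 4.0987
y' = 0 − 0.3333·(cos -1.2382 − cos 0.2618) = 0.2131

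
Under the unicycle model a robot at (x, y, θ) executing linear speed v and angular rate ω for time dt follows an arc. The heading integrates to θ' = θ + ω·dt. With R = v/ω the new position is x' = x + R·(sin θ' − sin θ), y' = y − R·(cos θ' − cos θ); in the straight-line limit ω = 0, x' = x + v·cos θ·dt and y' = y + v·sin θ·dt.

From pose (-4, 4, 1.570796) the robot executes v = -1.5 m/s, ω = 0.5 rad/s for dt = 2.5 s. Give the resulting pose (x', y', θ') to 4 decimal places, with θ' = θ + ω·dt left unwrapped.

(-1.9460, 1.1530, 2.8208)

θ' = 1.5708 + 0.5·2.5 = 2.8208
R = v/ω = -1.5/0.5 = -3.0000
x' = -4 + -3.0000·(sin 2.8208 − sin 1.5708) = -1.9460
y' = 4 − -3.0000·(cos 2.8208 − cos 1.5708) = 1.1530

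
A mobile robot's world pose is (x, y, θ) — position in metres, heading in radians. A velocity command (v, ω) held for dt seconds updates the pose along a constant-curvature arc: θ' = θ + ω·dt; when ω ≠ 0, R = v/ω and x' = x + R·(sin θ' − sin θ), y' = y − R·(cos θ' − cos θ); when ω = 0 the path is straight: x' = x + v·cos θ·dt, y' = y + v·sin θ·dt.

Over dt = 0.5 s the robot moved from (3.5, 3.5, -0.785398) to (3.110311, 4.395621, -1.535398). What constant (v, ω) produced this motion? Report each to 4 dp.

v = -2.0000, ω = -1.5000

Δθ = -1.535398 − -0.785398 = -0.750000
ω = Δθ/dt = -0.750000/0.5 = -1.5000
R = −Δy/(cos θ' − cos θ) = 1.3333
v = R·ω = 1.3333·-1.5000 = -2.0000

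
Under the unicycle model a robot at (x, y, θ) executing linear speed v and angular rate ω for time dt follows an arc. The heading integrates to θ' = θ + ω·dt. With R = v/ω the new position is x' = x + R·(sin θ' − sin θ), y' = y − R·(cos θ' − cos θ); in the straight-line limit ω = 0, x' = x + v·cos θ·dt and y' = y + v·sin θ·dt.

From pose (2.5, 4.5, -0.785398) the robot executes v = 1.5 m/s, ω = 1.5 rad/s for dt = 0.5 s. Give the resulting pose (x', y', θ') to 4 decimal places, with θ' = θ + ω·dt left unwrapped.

(3.1717, 4.2077, -0.0354)

θ' = -0.7854 + 1.5·0.5 = -0.0354
R = v/ω = 1.5/1.5 = 1.0000
x' = 2.5 + 1.0000·(sin -0.0354 − sin -0.7854) = 3.1717
y' = 4.5 − 1.0000·(cos -0.0354 − cos -0.7854) = 4.2077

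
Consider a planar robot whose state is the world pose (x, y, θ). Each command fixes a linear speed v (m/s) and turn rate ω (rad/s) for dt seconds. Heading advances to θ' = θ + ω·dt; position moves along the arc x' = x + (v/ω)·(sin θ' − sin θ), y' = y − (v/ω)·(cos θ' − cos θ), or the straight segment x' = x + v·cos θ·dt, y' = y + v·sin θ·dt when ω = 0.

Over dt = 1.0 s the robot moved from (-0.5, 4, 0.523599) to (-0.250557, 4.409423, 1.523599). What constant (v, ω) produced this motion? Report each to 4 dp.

v = 0.5000, ω = 1.0000

Δθ = 1.523599 − 0.523599 = 1.000000
ω = Δθ/dt = 1.000000/1.0 = 1.0000
R = −Δy/(cos θ' − cos θ) = 0.5000
v = R·ω = 0.5000·1.0000 = 0.5000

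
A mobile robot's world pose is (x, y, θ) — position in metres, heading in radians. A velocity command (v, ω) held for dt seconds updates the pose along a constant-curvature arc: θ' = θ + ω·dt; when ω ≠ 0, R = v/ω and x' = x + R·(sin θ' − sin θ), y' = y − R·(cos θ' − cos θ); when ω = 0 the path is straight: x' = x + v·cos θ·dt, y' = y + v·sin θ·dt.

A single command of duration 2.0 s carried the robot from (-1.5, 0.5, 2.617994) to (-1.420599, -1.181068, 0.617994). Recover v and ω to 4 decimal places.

v = -1.0000, ω = -1.0000

Δθ = 0.617994 − 2.617994 = -2.000000
ω = Δθ/dt = -2.000000/2.0 = -1.0000
R = −Δy/(cos θ' − cos θ) = 1.0000
v = R·ω = 1.0000·-1.0000 = -1.0000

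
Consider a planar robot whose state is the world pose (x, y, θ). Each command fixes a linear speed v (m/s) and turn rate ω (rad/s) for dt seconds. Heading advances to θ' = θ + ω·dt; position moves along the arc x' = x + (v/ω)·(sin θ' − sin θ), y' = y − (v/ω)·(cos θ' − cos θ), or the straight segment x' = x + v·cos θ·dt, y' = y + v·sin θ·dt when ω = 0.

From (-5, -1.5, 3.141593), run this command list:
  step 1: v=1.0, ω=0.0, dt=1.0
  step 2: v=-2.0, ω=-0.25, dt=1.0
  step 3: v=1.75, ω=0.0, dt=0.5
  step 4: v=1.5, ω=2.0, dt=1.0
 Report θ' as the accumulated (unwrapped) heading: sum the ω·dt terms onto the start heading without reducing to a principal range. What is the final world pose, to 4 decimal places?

(-5.7921, -2.3926, 4.8916)

step 1: θ'=3.1416 (straight) → pose (-6.0000, -1.5000, 3.1416)
step 2: θ'=2.8916 (R=8.0000) → pose (-4.0208, -1.7487, 2.8916)
step 3: θ'=2.8916 (straight) → pose (-4.8686, -1.5322, 2.8916)
step 4: θ'=4.8916 (R=0.7500) → pose (-5.7921, -2.3926, 4.8916)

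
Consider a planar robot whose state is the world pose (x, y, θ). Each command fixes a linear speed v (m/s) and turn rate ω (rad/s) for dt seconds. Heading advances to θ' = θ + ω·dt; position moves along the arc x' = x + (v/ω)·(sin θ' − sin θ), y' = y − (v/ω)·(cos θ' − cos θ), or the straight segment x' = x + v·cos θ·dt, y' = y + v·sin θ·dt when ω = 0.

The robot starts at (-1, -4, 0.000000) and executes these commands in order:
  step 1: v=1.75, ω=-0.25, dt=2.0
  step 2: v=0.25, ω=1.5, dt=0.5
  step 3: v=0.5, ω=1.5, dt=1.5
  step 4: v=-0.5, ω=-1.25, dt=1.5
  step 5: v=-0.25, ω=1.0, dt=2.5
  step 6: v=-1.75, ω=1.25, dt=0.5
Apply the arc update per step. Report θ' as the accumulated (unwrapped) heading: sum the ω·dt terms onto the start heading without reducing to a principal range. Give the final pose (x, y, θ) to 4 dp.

step 1: θ'=-0.5000 (R=-7.0000) → pose (2.3560, -4.8569, -0.5000)
step 2: θ'=0.2500 (R=0.1667) → pose (2.4771, -4.8721, 0.2500)
step 3: θ'=2.5000 (R=0.3333) → pose (2.5941, -4.2821, 2.5000)
step 4: θ'=0.6250 (R=0.4000) → pose (2.5888, -4.9270, 0.6250)
step 5: θ'=3.1250 (R=-0.2500) → pose (2.7309, -5.3797, 3.1250)
step 6: θ'=3.7500 (R=-1.4000) → pose (3.5543, -5.1286, 3.7500)

(3.5543, -5.1286, 3.7500)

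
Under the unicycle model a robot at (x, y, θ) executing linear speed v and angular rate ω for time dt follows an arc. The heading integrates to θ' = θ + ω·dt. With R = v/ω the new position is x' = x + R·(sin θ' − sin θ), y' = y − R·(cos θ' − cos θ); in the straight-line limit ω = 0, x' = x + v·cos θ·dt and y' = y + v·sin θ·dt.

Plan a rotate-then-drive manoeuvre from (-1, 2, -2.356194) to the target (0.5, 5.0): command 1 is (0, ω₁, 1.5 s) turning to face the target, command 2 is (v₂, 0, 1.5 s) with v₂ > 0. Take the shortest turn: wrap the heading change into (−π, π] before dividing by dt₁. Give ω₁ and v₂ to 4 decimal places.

ω₁ = -1.8799, v₂ = 2.2361

heading to target = atan2(5−2, 0.5−-1) = 1.1071
Δθ = wrap(1.1071 − -2.3562) = -2.8198; ω₁ = Δθ/dt₁ = -1.8799
distance = √((0.5−-1)² + (5−2)²) = 3.3541; v₂ = distance/dt₂ = 2.2361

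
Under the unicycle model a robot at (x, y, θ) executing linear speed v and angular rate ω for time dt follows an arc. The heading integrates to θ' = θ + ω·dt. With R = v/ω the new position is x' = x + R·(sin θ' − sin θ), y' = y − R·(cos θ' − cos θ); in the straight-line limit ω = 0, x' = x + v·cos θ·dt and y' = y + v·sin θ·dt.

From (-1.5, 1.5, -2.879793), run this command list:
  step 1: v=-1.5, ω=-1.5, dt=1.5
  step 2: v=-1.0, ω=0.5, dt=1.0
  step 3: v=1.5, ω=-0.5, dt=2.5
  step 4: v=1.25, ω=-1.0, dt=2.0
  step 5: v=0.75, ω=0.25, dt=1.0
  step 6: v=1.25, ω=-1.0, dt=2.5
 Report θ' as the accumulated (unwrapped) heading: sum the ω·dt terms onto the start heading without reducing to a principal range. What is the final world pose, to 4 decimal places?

step 1: θ'=-5.1298 (R=1.0000) → pose (-0.3270, 0.1287, -5.1298)
step 2: θ'=-4.6298 (R=-2.0000) → pose (-0.4919, -0.8471, -4.6298)
step 3: θ'=-5.8798 (R=-3.0000) → pose (1.3202, 2.1596, -5.8798)
step 4: θ'=-7.8798 (R=-1.2500) → pose (3.0605, 0.9777, -7.8798)
step 5: θ'=-7.6298 (R=3.0000) → pose (3.1346, 0.2333, -7.6298)
step 6: θ'=-10.1298 (R=-1.2500) → pose (1.1058, -0.9966, -10.1298)

(1.1058, -0.9966, -10.1298)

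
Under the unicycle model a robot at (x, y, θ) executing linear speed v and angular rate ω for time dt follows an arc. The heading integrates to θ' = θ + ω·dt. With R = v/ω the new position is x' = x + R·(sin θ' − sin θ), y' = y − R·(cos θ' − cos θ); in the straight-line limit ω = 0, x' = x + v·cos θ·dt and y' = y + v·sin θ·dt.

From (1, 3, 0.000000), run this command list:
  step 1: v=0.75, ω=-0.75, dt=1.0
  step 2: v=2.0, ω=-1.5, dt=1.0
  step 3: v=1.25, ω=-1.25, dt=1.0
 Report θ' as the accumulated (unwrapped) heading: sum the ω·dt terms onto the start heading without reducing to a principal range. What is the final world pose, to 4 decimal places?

(0.6814, 0.6103, -3.5000)

step 1: θ'=-0.7500 (R=-1.0000) → pose (1.6816, 2.7317, -0.7500)
step 2: θ'=-2.2500 (R=-1.3333) → pose (1.8102, 0.9185, -2.2500)
step 3: θ'=-3.5000 (R=-1.0000) → pose (0.6814, 0.6103, -3.5000)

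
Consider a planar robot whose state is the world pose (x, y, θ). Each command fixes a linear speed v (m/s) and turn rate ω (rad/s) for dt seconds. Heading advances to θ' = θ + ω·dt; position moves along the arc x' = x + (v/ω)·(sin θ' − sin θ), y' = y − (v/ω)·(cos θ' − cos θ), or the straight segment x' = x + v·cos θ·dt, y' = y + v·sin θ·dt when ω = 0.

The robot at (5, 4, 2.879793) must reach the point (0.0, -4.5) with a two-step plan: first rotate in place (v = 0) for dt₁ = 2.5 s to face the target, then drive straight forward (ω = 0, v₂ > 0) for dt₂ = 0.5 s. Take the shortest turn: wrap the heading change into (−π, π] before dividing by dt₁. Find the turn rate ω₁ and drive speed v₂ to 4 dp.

heading to target = atan2(-4.5−4, 0−5) = -2.1025
Δθ = wrap(-2.1025 − 2.8798) = 1.3009; ω₁ = Δθ/dt₁ = 0.5203
distance = √((0−5)² + (-4.5−4)²) = 9.8615; v₂ = distance/dt₂ = 19.7231

ω₁ = 0.5203, v₂ = 19.7231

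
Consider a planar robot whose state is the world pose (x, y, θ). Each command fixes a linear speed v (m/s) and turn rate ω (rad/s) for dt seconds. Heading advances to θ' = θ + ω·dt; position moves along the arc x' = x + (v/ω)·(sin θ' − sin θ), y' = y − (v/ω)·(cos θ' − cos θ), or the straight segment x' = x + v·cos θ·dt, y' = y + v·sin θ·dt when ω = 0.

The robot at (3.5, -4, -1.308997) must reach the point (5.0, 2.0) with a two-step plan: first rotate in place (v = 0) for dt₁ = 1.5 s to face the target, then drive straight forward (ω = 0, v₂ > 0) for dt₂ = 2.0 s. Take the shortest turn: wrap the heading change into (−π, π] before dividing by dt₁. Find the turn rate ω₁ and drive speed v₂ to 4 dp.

ω₁ = 1.7565, v₂ = 3.0923

heading to target = atan2(2−-4, 5−3.5) = 1.3258
Δθ = wrap(1.3258 − -1.3090) = 2.6348; ω₁ = Δθ/dt₁ = 1.7565
distance = √((5−3.5)² + (2−-4)²) = 6.1847; v₂ = distance/dt₂ = 3.0923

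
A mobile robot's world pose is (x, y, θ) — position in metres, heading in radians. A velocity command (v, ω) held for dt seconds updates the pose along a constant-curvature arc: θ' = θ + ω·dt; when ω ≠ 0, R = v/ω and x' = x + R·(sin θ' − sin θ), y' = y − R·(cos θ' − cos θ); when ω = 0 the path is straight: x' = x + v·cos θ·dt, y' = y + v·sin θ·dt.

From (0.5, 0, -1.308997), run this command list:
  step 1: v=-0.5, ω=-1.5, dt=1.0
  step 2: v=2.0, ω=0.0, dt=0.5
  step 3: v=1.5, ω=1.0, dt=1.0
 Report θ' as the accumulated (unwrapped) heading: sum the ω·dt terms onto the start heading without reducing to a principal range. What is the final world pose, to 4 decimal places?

step 1: θ'=-2.8090 (R=0.3333) → pose (0.7131, 0.4013, -2.8090)
step 2: θ'=-2.8090 (straight) → pose (-0.2321, 0.0748, -2.8090)
step 3: θ'=-1.8090 (R=1.5000) → pose (-1.2000, -0.9890, -1.8090)

(-1.2000, -0.9890, -1.8090)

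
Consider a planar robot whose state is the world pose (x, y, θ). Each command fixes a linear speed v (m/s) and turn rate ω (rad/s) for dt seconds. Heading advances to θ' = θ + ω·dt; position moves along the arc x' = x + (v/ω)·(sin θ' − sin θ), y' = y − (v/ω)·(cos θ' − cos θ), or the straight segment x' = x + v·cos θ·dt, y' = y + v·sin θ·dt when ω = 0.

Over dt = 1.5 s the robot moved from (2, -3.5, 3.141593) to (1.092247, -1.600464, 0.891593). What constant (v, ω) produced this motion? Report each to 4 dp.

Δθ = 0.891593 − 3.141593 = -2.250000
ω = Δθ/dt = -2.250000/1.5 = -1.5000
R = −Δy/(cos θ' − cos θ) = -1.1667
v = R·ω = -1.1667·-1.5000 = 1.7500

v = 1.7500, ω = -1.5000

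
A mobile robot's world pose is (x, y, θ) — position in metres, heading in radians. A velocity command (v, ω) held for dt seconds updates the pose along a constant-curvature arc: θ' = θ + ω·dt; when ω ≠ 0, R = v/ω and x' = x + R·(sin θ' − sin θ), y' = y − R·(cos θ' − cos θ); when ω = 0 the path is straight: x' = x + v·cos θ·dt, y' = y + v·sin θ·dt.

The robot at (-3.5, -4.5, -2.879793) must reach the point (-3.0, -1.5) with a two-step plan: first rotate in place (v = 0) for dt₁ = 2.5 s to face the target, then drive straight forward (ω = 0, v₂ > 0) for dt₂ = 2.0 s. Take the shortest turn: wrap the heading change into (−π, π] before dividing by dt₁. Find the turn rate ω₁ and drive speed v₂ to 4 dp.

heading to target = atan2(-1.5−-4.5, -3−-3.5) = 1.4056
Δθ = wrap(1.4056 − -2.8798) = -1.9977; ω₁ = Δθ/dt₁ = -0.7991
distance = √((-3−-3.5)² + (-1.5−-4.5)²) = 3.0414; v₂ = distance/dt₂ = 1.5207

ω₁ = -0.7991, v₂ = 1.5207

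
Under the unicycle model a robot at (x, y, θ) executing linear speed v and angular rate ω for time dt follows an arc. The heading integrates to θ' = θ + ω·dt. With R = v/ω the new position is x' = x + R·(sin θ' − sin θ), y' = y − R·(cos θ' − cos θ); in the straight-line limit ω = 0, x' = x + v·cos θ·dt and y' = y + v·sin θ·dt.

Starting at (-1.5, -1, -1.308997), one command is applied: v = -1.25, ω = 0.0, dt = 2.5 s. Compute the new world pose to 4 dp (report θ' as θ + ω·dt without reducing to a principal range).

(-2.3088, 2.0185, -1.3090)

θ' = -1.3090 + 0.0·2.5 = -1.3090
ω = 0 → straight: x' = -1.5 + -1.25·cos(-1.3090)·2.5 = -2.3088
y' = -1 + -1.25·sin(-1.3090)·2.5 = 2.0185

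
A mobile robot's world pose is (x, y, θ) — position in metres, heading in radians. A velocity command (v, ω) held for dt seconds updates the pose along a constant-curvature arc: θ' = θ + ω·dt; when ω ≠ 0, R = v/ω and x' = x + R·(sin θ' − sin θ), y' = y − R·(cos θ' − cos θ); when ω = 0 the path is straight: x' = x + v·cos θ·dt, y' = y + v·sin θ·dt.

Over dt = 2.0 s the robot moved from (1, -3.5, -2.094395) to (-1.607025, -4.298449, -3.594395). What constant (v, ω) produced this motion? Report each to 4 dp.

Δθ = -3.594395 − -2.094395 = -1.500000
ω = Δθ/dt = -1.500000/2.0 = -0.7500
R = Δx/(sin θ' − sin θ) = -2.0000
v = R·ω = -2.0000·-0.7500 = 1.5000

v = 1.5000, ω = -0.7500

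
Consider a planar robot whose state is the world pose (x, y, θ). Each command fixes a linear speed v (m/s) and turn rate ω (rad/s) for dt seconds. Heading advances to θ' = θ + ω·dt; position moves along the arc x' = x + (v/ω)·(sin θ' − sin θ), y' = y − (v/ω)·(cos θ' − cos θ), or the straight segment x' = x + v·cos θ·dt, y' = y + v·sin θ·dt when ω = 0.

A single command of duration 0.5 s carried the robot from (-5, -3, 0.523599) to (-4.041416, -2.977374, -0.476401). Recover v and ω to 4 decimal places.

v = 2.0000, ω = -2.0000

Δθ = -0.476401 − 0.523599 = -1.000000
ω = Δθ/dt = -1.000000/0.5 = -2.0000
R = Δx/(sin θ' − sin θ) = -1.0000
v = R·ω = -1.0000·-2.0000 = 2.0000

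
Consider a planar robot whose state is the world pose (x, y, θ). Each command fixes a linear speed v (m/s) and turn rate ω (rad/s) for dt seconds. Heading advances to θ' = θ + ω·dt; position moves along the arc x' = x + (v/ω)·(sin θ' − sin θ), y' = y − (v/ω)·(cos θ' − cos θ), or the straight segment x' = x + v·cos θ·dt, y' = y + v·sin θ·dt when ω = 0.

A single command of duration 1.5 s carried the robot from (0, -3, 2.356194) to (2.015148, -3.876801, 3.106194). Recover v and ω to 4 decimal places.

Δθ = 3.106194 − 2.356194 = 0.750000
ω = Δθ/dt = 0.750000/1.5 = 0.5000
R = Δx/(sin θ' − sin θ) = -3.0000
v = R·ω = -3.0000·0.5000 = -1.5000

v = -1.5000, ω = 0.5000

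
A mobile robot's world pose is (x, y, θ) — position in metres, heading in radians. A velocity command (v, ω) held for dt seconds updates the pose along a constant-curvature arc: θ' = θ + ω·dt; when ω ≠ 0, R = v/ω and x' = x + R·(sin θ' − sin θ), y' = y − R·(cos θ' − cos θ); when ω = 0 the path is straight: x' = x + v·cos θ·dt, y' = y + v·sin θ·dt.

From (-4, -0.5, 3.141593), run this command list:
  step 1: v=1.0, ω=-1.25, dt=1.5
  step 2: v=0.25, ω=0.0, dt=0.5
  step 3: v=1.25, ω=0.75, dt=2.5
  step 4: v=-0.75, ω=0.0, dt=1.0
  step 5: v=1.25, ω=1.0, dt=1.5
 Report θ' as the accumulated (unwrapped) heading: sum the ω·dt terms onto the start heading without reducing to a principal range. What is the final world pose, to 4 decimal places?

step 1: θ'=1.2666 (R=-0.8000) → pose (-4.7633, 0.5396, 1.2666)
step 2: θ'=1.2666 (straight) → pose (-4.7258, 0.6589, 1.2666)
step 3: θ'=3.1416 (R=1.6667) → pose (-6.3160, 2.8248, 3.1416)
step 4: θ'=3.1416 (straight) → pose (-5.5660, 2.8248, 3.1416)
step 5: θ'=4.6416 (R=1.2500) → pose (-6.8128, 1.6632, 4.6416)

(-6.8128, 1.6632, 4.6416)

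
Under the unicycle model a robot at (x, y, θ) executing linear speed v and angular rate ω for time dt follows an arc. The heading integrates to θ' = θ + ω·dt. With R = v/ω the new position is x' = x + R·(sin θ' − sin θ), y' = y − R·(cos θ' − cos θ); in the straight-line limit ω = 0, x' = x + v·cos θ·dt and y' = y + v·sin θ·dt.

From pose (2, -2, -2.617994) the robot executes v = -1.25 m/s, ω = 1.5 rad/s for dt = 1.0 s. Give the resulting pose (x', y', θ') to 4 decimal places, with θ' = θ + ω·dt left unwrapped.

(2.3327, -0.9137, -1.1180)

θ' = -2.6180 + 1.5·1.0 = -1.1180
R = v/ω = -1.25/1.5 = -0.8333
x' = 2 + -0.8333·(sin -1.1180 − sin -2.6180) = 2.3327
y' = -2 − -0.8333·(cos -1.1180 − cos -2.6180) = -0.9137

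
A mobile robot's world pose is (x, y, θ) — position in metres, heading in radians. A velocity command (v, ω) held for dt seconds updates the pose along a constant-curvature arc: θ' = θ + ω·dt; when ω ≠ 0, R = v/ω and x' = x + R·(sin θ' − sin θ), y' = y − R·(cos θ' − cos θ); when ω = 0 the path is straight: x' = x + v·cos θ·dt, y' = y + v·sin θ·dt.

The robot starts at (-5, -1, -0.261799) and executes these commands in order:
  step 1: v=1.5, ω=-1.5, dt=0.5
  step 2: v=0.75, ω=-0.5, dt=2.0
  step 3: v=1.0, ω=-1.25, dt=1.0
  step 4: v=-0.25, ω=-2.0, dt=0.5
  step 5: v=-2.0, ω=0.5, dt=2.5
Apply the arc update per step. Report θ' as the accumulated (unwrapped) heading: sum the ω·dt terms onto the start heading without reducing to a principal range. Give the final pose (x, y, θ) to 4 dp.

step 1: θ'=-1.0118 (R=-1.0000) → pose (-4.4110, -1.4356, -1.0118)
step 2: θ'=-2.0118 (R=-1.5000) → pose (-4.3262, -2.8714, -2.0118)
step 3: θ'=-3.2618 (R=-0.8000) → pose (-5.1456, -3.3241, -3.2618)
step 4: θ'=-4.2618 (R=0.1250) → pose (-5.0481, -3.3938, -4.2618)
step 5: θ'=-3.0118 (R=-4.0000) → pose (-0.9296, -5.6181, -3.0118)

(-0.9296, -5.6181, -3.0118)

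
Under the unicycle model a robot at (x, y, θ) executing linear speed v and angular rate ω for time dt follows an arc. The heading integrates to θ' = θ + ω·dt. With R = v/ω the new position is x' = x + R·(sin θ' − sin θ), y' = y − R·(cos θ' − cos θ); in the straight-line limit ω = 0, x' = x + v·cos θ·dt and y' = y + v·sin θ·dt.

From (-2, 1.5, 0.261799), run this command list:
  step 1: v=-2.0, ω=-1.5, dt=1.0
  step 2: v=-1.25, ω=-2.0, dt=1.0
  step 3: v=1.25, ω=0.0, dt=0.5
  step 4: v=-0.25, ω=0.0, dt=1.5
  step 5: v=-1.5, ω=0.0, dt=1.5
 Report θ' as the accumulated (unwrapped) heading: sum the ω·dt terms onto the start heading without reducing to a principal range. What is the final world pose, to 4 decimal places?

(-0.9636, 2.9858, -3.2382)

step 1: θ'=-1.2382 (R=1.3333) → pose (-3.6054, 2.3526, -1.2382)
step 2: θ'=-3.2382 (R=0.6250) → pose (-2.9543, 3.1787, -3.2382)
step 3: θ'=-3.2382 (straight) → pose (-3.5764, 3.2390, -3.2382)
step 4: θ'=-3.2382 (straight) → pose (-3.2032, 3.2028, -3.2382)
step 5: θ'=-3.2382 (straight) → pose (-0.9636, 2.9858, -3.2382)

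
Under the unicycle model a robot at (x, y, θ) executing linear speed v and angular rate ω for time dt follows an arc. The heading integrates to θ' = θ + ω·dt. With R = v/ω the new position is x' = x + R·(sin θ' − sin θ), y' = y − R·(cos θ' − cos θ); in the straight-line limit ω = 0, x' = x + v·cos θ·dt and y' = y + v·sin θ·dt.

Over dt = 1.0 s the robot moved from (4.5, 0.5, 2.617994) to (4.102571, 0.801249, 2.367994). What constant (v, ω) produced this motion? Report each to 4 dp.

v = 0.5000, ω = -0.2500

Δθ = 2.367994 − 2.617994 = -0.250000
ω = Δθ/dt = -0.250000/1.0 = -0.2500
R = Δx/(sin θ' − sin θ) = -2.0000
v = R·ω = -2.0000·-0.2500 = 0.5000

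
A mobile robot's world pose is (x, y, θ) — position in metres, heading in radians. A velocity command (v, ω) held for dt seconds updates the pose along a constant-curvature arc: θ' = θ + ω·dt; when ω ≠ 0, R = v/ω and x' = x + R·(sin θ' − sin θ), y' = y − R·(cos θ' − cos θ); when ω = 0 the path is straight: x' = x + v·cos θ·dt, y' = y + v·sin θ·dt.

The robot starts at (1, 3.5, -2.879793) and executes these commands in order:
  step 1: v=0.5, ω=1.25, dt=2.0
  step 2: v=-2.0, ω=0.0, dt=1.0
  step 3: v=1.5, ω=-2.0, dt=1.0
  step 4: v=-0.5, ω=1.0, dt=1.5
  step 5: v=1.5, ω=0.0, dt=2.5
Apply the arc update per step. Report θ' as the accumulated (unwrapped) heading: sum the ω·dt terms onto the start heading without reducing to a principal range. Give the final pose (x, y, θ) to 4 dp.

step 1: θ'=-0.3798 (R=0.4000) → pose (0.9552, 2.7421, -0.3798)
step 2: θ'=-0.3798 (straight) → pose (-0.9022, 3.4836, -0.3798)
step 3: θ'=-2.3798 (R=-0.7500) → pose (-0.6626, 2.2443, -2.3798)
step 4: θ'=-0.8798 (R=-0.5000) → pose (-0.6224, 2.9248, -0.8798)
step 5: θ'=-0.8798 (straight) → pose (1.7675, 0.0350, -0.8798)

(1.7675, 0.0350, -0.8798)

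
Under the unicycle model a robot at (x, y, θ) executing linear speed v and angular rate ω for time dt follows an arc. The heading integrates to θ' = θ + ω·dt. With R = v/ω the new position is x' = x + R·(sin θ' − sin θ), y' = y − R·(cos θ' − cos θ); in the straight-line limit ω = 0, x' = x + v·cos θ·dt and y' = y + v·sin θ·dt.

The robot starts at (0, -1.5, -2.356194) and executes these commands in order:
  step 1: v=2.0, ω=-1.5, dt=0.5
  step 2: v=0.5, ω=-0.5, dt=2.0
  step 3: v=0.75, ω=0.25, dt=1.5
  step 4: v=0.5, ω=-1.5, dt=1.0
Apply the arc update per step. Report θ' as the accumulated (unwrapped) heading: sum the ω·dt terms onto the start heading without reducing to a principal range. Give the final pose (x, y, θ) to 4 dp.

step 1: θ'=-3.1062 (R=-1.3333) → pose (-0.8956, -1.8897, -3.1062)
step 2: θ'=-4.1062 (R=-1.0000) → pose (-1.7528, -1.4601, -4.1062)
step 3: θ'=-3.7312 (R=3.0000) → pose (-2.5502, -0.6758, -3.7312)
step 4: θ'=-5.2312 (R=-0.3333) → pose (-2.6543, -0.2335, -5.2312)

(-2.6543, -0.2335, -5.2312)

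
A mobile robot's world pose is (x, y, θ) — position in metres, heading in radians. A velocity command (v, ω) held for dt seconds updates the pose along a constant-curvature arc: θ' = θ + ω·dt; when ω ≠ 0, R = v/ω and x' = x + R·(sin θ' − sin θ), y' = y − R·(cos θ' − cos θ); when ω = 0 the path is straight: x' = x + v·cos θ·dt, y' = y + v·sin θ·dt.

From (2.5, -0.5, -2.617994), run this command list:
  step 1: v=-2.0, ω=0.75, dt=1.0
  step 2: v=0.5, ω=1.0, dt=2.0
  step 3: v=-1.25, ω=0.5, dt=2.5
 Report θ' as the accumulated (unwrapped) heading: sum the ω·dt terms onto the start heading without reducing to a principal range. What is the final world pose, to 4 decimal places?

(2.1338, -1.6227, 1.3820)

step 1: θ'=-1.8680 (R=-2.6667) → pose (3.7164, 1.0285, -1.8680)
step 2: θ'=0.1320 (R=0.5000) → pose (4.2603, 0.3864, 0.1320)
step 3: θ'=1.3820 (R=-2.5000) → pose (2.1338, -1.6227, 1.3820)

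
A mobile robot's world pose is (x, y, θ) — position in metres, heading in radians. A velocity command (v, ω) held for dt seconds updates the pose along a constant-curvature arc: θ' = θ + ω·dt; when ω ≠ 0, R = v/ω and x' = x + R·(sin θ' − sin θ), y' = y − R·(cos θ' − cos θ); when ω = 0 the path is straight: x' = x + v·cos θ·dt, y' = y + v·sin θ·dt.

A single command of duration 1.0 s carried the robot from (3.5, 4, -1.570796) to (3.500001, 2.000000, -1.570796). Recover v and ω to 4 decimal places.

Δθ = -1.570796 − -1.570796 = 0.000000
ω = Δθ/dt = 0.000000/1.0 = 0.0000
ω = 0 → v = (Δx·cos θ + Δy·sin θ)/dt = 2.0000

v = 2.0000, ω = 0.0000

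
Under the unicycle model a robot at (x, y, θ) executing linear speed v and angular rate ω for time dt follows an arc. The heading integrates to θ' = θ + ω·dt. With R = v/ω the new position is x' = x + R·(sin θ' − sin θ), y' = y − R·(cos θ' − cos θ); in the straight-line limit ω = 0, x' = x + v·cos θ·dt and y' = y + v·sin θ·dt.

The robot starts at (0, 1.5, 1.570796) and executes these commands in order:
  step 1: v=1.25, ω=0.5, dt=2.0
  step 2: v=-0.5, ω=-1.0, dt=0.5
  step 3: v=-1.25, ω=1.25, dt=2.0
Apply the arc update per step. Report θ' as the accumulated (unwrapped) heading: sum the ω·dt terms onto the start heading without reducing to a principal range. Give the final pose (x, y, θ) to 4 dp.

(0.8870, 3.7610, 4.5708)

step 1: θ'=2.5708 (R=2.5000) → pose (-1.1492, 3.6037, 2.5708)
step 2: θ'=2.0708 (R=0.5000) → pose (-0.9806, 3.4227, 2.0708)
step 3: θ'=4.5708 (R=-1.0000) → pose (0.8870, 3.7610, 4.5708)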